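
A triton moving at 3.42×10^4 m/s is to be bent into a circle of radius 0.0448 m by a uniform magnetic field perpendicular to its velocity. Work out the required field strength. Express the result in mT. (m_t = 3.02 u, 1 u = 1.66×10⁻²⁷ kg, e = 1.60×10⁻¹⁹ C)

B ≈ 23.9 mT

qvB = mv²/r gives B = mv/(qr).
B = (5.01×10^-27)(3.42×10^4) / [(1×1.60×10^-19)(0.0448)] = 0.0239 T.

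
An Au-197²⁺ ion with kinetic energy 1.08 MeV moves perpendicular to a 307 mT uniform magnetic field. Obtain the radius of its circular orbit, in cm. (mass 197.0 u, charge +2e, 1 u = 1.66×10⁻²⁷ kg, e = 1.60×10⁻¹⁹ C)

r ≈ 342 cm

Convert the energy: K = 1.08 MeV = 1.73×10^-13 J.
v = √(2K/m) = √(2·1.73×10^-13/3.27×10^-25) = 1.03×10^6 m/s.
r = mv/(qB) = (3.27×10^-25)(1.03×10^6) / [(2×1.60×10^-19)(0.307)] = 3.42 m.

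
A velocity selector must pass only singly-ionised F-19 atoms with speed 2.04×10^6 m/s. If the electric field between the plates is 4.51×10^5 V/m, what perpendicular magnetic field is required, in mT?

qE = qvB ⇒ B = E/v = (4.51×10^5) / (2.04×10^6) = 0.221 T.

B ≈ 221 mT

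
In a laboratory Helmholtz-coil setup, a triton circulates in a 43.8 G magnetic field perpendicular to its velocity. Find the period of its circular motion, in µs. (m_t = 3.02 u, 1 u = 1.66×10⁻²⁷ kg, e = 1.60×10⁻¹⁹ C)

The cyclotron period is independent of speed: T = 2πm/(qB).
T = 2π(5.01×10^-27) / [(1×1.60×10^-19)(4.38×10^-3)] = 4.49×10^-5 s.

T ≈ 44.9 µs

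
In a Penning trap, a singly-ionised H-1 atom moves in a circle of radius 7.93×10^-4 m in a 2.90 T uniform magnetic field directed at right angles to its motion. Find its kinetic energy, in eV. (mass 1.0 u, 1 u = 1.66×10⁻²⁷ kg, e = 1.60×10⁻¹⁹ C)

v = qBr/m = (1×1.60×10^-19)(2.90)(7.93×10^-4) / (1.66×10^-27) = 2.22×10^5 m/s.
K = ½mv² = 0.5·(1.66×10^-27)·(2.22×10^5)² = 4.08×10^-17 J = 255 eV.

K ≈ 255 eV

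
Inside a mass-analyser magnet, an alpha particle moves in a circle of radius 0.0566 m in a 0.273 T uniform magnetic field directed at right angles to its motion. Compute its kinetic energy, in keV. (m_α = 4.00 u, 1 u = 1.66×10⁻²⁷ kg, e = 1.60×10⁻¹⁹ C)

v = qBr/m = (2×1.60×10^-19)(0.273)(0.0566) / (6.64×10^-27) = 7.45×10^5 m/s.
K = ½mv² = 0.5·(6.64×10^-27)·(7.45×10^5)² = 1.84×10^-15 J = 11.5 keV.

K ≈ 11.5 keV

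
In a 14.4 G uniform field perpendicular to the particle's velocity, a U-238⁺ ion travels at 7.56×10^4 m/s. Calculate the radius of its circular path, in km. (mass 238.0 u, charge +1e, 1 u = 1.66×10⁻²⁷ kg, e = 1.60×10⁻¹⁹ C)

r ≈ 0.130 km

The magnetic force provides the centripetal force: qvB = mv²/r, so r = mv/(qB).
r = (3.95×10^-25 kg)(7.56×10^4 m/s) / [(1×1.60×10^-19 C)(1.44×10^-3 T)] = 130 m.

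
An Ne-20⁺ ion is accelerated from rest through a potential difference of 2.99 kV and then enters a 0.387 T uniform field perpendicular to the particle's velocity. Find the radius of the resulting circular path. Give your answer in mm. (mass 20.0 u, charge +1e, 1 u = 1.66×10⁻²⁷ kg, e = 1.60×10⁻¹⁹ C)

The kinetic energy gained is K = qV = (1×1.60×10^-19)(2990) = 4.78×10^-16 J.
v = √(2K/m) = 1.70×10^5 m/s.
r = mv/(qB) = (3.32×10^-26)(1.70×10^5) / [(1×1.60×10^-19)(0.387)] = 0.0910 m.

r ≈ 91.0 mm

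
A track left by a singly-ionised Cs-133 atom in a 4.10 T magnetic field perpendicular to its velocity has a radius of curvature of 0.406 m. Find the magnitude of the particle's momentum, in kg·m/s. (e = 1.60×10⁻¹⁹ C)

p ≈ 2.66×10^-19 kg·m/s

Since qvB = mv²/r, the momentum p = mv = qBr.
p = (1×1.60×10^-19)(4.10)(0.406) = 2.66×10^-19 kg·m/s.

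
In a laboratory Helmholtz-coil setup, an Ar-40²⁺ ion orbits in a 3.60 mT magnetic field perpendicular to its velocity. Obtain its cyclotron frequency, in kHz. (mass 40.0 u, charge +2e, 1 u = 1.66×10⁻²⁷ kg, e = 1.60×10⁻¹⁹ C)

f = qB/(2πm) = (2×1.60×10^-19)(3.60×10^-3) / [2π(6.64×10^-26)] = 2760 Hz.

f ≈ 2.76 kHz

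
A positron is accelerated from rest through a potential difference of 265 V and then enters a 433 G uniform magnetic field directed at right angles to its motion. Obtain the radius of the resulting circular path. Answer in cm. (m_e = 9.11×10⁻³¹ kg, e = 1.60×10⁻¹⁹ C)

r ≈ 0.127 cm

The kinetic energy gained is K = qV = (1×1.60×10^-19)(265) = 4.24×10^-17 J.
v = √(2K/m) = 9.65×10^6 m/s.
r = mv/(qB) = (9.11×10^-31)(9.65×10^6) / [(1×1.60×10^-19)(0.0433)] = 1.27×10^-3 m.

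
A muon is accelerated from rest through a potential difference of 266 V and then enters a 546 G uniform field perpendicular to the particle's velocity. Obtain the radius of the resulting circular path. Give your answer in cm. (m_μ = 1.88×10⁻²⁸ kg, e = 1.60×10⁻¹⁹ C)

The kinetic energy gained is K = qV = (1×1.60×10^-19)(266) = 4.26×10^-17 J.
v = √(2K/m) = 6.73×10^5 m/s.
r = mv/(qB) = (1.88×10^-28)(6.73×10^5) / [(1×1.60×10^-19)(0.0546)] = 0.0145 m.

r ≈ 1.45 cm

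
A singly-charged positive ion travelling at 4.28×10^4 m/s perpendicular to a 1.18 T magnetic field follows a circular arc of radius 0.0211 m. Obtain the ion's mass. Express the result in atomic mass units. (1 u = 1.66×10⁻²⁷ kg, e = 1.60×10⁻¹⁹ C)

qvB = mv²/r ⇒ m = qBr/v.
m = (1×1.60×10^-19)(1.18)(0.0211) / (4.28×10^4) = 9.31×10^-26 kg = 56.1 u.

m ≈ 56.1 u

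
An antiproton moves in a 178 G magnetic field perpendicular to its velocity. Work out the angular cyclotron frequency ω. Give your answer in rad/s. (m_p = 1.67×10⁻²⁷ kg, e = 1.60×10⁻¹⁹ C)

ω = qB/m = (1×1.60×10^-19)(0.0178) / (1.67×10^-27) = 1.71×10^6 rad/s.

ω ≈ 1.71×10^6 rad/s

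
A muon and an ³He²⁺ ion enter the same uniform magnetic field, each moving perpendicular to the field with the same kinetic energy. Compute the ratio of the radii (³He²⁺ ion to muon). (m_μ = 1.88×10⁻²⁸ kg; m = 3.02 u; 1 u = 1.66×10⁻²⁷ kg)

r = √(2mK)/(qB) ⇒ at equal K, r ∝ √m/q.
r_{³He²⁺ ion}/r_{muon} = 2.58.

ratio ≈ 2.58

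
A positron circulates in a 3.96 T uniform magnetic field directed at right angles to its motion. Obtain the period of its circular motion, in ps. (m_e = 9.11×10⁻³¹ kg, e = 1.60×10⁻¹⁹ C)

The cyclotron period is independent of speed: T = 2πm/(qB).
T = 2π(9.11×10^-31) / [(1×1.60×10^-19)(3.96)] = 9.03×10^-12 s.

T ≈ 9.03 ps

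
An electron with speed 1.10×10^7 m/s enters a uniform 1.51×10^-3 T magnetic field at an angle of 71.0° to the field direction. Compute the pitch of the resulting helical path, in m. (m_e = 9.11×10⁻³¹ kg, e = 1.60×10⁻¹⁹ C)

pitch ≈ 0.0848 m

The velocity component along B is v∥ = v cos71.0° = 3.58×10^6 m/s.
The cyclotron period T = 2πm/(qB) = 2.37×10^-8 s is set by m, q, B alone.
Pitch = v∥·T = (3.58×10^6)(2.37×10^-8) = 0.0848 m.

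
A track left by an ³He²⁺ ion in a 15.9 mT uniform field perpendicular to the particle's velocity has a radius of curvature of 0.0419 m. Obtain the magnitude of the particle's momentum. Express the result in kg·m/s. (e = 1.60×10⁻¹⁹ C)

p ≈ 2.13×10^-22 kg·m/s

Since qvB = mv²/r, the momentum p = mv = qBr.
p = (2×1.60×10^-19)(0.0159)(0.0419) = 2.13×10^-22 kg·m/s.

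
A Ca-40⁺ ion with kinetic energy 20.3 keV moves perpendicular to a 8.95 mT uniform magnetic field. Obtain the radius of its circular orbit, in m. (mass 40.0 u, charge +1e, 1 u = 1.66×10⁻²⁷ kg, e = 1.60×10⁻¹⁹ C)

r ≈ 14.5 m

Convert the energy: K = 20.3 keV = 3.25×10^-15 J.
v = √(2K/m) = √(2·3.25×10^-15/6.64×10^-26) = 3.13×10^5 m/s.
r = mv/(qB) = (6.64×10^-26)(3.13×10^5) / [(1×1.60×10^-19)(8.95×10^-3)] = 14.5 m.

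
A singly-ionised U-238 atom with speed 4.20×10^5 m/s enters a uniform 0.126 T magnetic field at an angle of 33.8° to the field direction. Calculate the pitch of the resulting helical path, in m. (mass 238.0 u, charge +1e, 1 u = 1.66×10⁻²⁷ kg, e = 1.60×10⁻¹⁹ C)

pitch ≈ 43.0 m

The velocity component along B is v∥ = v cos33.8° = 3.49×10^5 m/s.
The cyclotron period T = 2πm/(qB) = 1.23×10^-4 s is set by m, q, B alone.
Pitch = v∥·T = (3.49×10^5)(1.23×10^-4) = 43.0 m.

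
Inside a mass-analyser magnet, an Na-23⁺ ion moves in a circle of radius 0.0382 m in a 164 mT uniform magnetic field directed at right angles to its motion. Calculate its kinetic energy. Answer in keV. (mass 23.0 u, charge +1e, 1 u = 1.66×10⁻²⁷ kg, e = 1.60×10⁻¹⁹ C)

K ≈ 0.0822 keV

v = qBr/m = (1×1.60×10^-19)(0.164)(0.0382) / (3.82×10^-26) = 2.63×10^4 m/s.
K = ½mv² = 0.5·(3.82×10^-26)·(2.63×10^4)² = 1.32×10^-17 J = 0.0822 keV.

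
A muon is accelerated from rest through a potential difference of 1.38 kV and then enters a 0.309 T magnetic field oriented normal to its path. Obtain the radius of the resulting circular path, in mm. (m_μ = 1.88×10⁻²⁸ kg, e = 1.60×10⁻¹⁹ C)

The kinetic energy gained is K = qV = (1×1.60×10^-19)(1380) = 2.21×10^-16 J.
v = √(2K/m) = 1.53×10^6 m/s.
r = mv/(qB) = (1.88×10^-28)(1.53×10^6) / [(1×1.60×10^-19)(0.309)] = 5.83×10^-3 m.

r ≈ 5.83 mm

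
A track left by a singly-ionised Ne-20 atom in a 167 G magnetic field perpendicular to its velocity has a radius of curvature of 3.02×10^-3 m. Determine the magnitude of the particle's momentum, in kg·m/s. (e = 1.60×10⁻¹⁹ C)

p ≈ 8.07×10^-24 kg·m/s

Since qvB = mv²/r, the momentum p = mv = qBr.
p = (1×1.60×10^-19)(0.0167)(3.02×10^-3) = 8.07×10^-24 kg·m/s.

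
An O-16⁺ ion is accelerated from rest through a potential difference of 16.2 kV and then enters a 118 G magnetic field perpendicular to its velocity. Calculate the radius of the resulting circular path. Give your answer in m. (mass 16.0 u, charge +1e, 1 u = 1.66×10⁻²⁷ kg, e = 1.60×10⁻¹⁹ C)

r ≈ 6.22 m

The kinetic energy gained is K = qV = (1×1.60×10^-19)(1.62×10^4) = 2.59×10^-15 J.
v = √(2K/m) = 4.42×10^5 m/s.
r = mv/(qB) = (2.66×10^-26)(4.42×10^5) / [(1×1.60×10^-19)(0.0118)] = 6.22 m.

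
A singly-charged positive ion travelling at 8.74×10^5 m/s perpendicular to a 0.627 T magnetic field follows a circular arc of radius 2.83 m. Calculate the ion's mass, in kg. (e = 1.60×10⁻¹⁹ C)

m ≈ 3.25×10^-25 kg

qvB = mv²/r ⇒ m = qBr/v.
m = (1×1.60×10^-19)(0.627)(2.83) / (8.74×10^5) = 3.25×10^-25 kg.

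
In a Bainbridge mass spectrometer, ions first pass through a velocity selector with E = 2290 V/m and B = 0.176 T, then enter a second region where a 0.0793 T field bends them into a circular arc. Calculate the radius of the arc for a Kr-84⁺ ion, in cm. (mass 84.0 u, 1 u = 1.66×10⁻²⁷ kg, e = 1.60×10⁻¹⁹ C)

The selector passes v = E/B = 2290/0.176 = 1.30×10^4 m/s.
In the deflection region, r = mv/(qB₂) = (1.39×10^-25)(1.30×10^4) / [(1×1.60×10^-19)(0.0793)] = 0.143 m.

r ≈ 14.3 cm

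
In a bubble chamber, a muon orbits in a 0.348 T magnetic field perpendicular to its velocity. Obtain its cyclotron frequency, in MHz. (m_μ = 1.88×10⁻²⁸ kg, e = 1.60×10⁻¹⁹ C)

f ≈ 47.1 MHz

f = qB/(2πm) = (1×1.60×10^-19)(0.348) / [2π(1.88×10^-28)] = 4.71×10^7 Hz.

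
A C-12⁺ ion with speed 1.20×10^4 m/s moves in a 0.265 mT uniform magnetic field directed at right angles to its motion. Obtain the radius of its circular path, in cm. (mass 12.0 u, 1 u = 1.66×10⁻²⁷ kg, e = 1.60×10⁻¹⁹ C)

The magnetic force provides the centripetal force: qvB = mv²/r, so r = mv/(qB).
r = (1.99×10^-26 kg)(1.20×10^4 m/s) / [(1×1.60×10^-19 C)(2.65×10^-4 T)] = 5.64 m.

r ≈ 564 cm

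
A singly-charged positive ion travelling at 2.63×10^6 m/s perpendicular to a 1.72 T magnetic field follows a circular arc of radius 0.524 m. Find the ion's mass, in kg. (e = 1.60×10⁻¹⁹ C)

qvB = mv²/r ⇒ m = qBr/v.
m = (1×1.60×10^-19)(1.72)(0.524) / (2.63×10^6) = 5.48×10^-26 kg.

m ≈ 5.48×10^-26 kg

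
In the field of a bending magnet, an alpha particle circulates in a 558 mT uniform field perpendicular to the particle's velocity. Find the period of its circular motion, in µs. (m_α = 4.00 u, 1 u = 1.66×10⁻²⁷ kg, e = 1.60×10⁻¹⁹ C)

The cyclotron period is independent of speed: T = 2πm/(qB).
T = 2π(6.64×10^-27) / [(2×1.60×10^-19)(0.558)] = 2.34×10^-7 s.

T ≈ 0.234 µs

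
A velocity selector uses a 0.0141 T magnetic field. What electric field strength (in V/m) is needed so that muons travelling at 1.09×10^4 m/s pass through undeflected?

E ≈ 154 V/m

qE = qvB ⇒ E = vB = (1.09×10^4)(0.0141) = 154 V/m.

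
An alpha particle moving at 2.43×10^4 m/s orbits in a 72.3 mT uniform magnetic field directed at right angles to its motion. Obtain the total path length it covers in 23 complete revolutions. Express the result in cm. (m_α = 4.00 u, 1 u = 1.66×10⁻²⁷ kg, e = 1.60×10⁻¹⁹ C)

L ≈ 101 cm

r = mv/(qB) = 6.97×10^-3 m, so one revolution covers 2πr = 0.0438 m.
In 23 revolutions: L = 23·2πr = 1.01 m.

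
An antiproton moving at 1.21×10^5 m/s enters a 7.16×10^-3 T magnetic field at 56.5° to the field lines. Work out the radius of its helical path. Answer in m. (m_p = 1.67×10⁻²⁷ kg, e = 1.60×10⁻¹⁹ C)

Only the perpendicular component v⊥ = v sin56.5° = 1.01×10^5 m/s is bent by the field.
r = m v⊥ /(qB) = (1.67×10^-27)(1.01×10^5) / [(1×1.60×10^-19)(7.16×10^-3)] = 0.147 m.

r ≈ 0.147 m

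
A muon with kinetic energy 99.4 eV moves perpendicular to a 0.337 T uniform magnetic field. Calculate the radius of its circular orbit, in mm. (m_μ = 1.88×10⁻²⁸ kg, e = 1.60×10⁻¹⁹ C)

r ≈ 1.43 mm

Convert the energy: K = 99.4 eV = 1.59×10^-17 J.
v = √(2K/m) = √(2·1.59×10^-17/1.88×10^-28) = 4.11×10^5 m/s.
r = mv/(qB) = (1.88×10^-28)(4.11×10^5) / [(1×1.60×10^-19)(0.337)] = 1.43×10^-3 m.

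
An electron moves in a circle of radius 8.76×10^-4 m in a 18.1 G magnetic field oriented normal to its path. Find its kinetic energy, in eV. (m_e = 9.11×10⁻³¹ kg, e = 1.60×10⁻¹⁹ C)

v = qBr/m = (1×1.60×10^-19)(1.81×10^-3)(8.76×10^-4) / (9.11×10^-31) = 2.78×10^5 m/s.
K = ½mv² = 0.5·(9.11×10^-31)·(2.78×10^5)² = 3.53×10^-20 J = 0.221 eV.

K ≈ 0.221 eV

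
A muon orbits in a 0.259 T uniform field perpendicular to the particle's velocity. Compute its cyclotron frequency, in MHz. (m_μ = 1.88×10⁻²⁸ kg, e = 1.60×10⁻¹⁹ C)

f ≈ 35.1 MHz

f = qB/(2πm) = (1×1.60×10^-19)(0.259) / [2π(1.88×10^-28)] = 3.51×10^7 Hz.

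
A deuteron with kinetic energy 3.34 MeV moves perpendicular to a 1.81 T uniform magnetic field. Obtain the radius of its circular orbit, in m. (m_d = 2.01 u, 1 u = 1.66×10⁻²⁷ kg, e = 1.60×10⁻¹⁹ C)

Convert the energy: K = 3.34 MeV = 5.34×10^-13 J.
v = √(2K/m) = √(2·5.34×10^-13/3.34×10^-27) = 1.79×10^7 m/s.
r = mv/(qB) = (3.34×10^-27)(1.79×10^7) / [(1×1.60×10^-19)(1.81)] = 0.206 m.

r ≈ 0.206 m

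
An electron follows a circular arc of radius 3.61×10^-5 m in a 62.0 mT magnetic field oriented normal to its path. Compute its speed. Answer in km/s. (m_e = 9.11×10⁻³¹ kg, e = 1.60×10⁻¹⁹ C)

From qvB = mv²/r, v = qBr/m.
v = (1×1.60×10^-19)(0.0620)(3.61×10^-5) / (9.11×10^-31) = 3.93×10^5 m/s.

v ≈ 393 km/s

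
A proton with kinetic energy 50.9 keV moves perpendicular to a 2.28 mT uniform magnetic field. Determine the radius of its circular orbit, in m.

Convert the energy: K = 50.9 keV = 8.14×10^-15 J.
v = √(2K/m) = √(2·8.14×10^-15/1.67×10^-27) = 3.12×10^6 m/s.
r = mv/(qB) = (1.67×10^-27)(3.12×10^6) / [(1×1.60×10^-19)(2.28×10^-3)] = 14.3 m.

r ≈ 14.3 m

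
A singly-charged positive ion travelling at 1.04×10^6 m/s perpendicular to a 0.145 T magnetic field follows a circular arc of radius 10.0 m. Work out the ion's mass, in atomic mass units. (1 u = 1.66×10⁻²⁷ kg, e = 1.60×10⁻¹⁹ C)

m ≈ 134 u

qvB = mv²/r ⇒ m = qBr/v.
m = (1×1.60×10^-19)(0.145)(10.0) / (1.04×10^6) = 2.23×10^-25 kg = 134 u.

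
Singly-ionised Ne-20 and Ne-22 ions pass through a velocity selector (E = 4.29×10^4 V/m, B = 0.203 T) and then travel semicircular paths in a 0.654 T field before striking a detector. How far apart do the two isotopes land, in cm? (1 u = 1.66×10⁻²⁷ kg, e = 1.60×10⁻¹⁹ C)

Both emerge at v = E/B₁ = 2.11×10^5 m/s.
r = mv/(qB₂), so r₁ = 0.06705 m and r₂ = 0.07376 m, giving Δr = 6.71×10^-3 m.
After a semicircle each ion lands a diameter 2r from the entry slit, so the separation is 2Δr = 0.0134 m.

Δd ≈ 1.34 cm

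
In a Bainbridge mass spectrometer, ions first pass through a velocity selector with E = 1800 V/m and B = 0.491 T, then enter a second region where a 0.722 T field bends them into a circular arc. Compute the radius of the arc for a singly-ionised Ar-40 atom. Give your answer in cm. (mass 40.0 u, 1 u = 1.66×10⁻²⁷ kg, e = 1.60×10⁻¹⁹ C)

The selector passes v = E/B = 1800/0.491 = 3670 m/s.
In the deflection region, r = mv/(qB₂) = (6.64×10^-26)(3670) / [(1×1.60×10^-19)(0.722)] = 2.11×10^-3 m.

r ≈ 0.211 cm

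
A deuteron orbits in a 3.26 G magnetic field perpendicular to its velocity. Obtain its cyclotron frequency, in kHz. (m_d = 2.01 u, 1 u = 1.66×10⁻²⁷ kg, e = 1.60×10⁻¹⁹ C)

f ≈ 2.49 kHz

f = qB/(2πm) = (1×1.60×10^-19)(3.26×10^-4) / [2π(3.34×10^-27)] = 2490 Hz.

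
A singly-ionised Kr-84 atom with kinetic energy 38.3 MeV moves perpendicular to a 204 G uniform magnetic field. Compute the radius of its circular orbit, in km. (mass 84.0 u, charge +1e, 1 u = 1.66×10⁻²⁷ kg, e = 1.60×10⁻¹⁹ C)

Convert the energy: K = 38.3 MeV = 6.13×10^-12 J.
v = √(2K/m) = √(2·6.13×10^-12/1.39×10^-25) = 9.38×10^6 m/s.
r = mv/(qB) = (1.39×10^-25)(9.38×10^6) / [(1×1.60×10^-19)(0.0204)] = 401 m.

r ≈ 0.401 km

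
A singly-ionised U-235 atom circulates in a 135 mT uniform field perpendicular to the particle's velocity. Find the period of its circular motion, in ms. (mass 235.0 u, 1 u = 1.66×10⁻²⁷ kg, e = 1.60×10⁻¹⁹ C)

The cyclotron period is independent of speed: T = 2πm/(qB).
T = 2π(3.90×10^-25) / [(1×1.60×10^-19)(0.135)] = 1.13×10^-4 s.

T ≈ 0.113 ms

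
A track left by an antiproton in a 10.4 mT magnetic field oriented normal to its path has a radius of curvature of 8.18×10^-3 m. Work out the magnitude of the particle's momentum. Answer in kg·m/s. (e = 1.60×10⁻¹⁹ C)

Since qvB = mv²/r, the momentum p = mv = qBr.
p = (1×1.60×10^-19)(0.0104)(8.18×10^-3) = 1.36×10^-23 kg·m/s.

p ≈ 1.36×10^-23 kg·m/s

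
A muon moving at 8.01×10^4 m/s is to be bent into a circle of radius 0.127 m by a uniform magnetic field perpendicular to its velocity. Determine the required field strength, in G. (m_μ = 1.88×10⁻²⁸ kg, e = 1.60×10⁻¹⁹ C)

qvB = mv²/r gives B = mv/(qr).
B = (1.88×10^-28)(8.01×10^4) / [(1×1.60×10^-19)(0.127)] = 7.41×10^-4 T.

B ≈ 7.41 G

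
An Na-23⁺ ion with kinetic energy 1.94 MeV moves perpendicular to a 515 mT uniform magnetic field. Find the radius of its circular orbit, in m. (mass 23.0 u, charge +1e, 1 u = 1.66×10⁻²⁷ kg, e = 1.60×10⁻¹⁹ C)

Convert the energy: K = 1.94 MeV = 3.10×10^-13 J.
v = √(2K/m) = √(2·3.10×10^-13/3.82×10^-26) = 4.03×10^6 m/s.
r = mv/(qB) = (3.82×10^-26)(4.03×10^6) / [(1×1.60×10^-19)(0.515)] = 1.87 m.

r ≈ 1.87 m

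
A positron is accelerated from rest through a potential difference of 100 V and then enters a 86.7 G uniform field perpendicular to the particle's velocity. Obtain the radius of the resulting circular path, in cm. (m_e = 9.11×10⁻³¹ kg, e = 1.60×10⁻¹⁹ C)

r ≈ 0.389 cm

The kinetic energy gained is K = qV = (1×1.60×10^-19)(100) = 1.60×10^-17 J.
v = √(2K/m) = 5.93×10^6 m/s.
r = mv/(qB) = (9.11×10^-31)(5.93×10^6) / [(1×1.60×10^-19)(8.67×10^-3)] = 3.89×10^-3 m.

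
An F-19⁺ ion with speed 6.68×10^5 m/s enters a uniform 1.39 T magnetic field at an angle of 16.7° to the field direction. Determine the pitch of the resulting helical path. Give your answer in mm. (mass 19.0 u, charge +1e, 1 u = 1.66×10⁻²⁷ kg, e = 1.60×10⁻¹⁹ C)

The velocity component along B is v∥ = v cos16.7° = 6.40×10^5 m/s.
The cyclotron period T = 2πm/(qB) = 8.91×10^-7 s is set by m, q, B alone.
Pitch = v∥·T = (6.40×10^5)(8.91×10^-7) = 0.570 m.

pitch ≈ 570 mm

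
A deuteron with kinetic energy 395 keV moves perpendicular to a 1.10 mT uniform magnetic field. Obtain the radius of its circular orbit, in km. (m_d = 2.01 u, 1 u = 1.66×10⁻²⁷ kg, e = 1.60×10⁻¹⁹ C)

Convert the energy: K = 395 keV = 6.32×10^-14 J.
v = √(2K/m) = √(2·6.32×10^-14/3.34×10^-27) = 6.15×10^6 m/s.
r = mv/(qB) = (3.34×10^-27)(6.15×10^6) / [(1×1.60×10^-19)(1.10×10^-3)] = 117 m.

r ≈ 0.117 km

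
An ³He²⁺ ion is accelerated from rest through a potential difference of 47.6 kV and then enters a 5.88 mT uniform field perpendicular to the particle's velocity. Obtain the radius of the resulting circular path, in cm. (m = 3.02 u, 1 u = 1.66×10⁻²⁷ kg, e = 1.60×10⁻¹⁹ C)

The kinetic energy gained is K = qV = (2×1.60×10^-19)(4.76×10^4) = 1.52×10^-14 J.
v = √(2K/m) = 2.47×10^6 m/s.
r = mv/(qB) = (5.01×10^-27)(2.47×10^6) / [(2×1.60×10^-19)(5.88×10^-3)] = 6.57 m.

r ≈ 657 cm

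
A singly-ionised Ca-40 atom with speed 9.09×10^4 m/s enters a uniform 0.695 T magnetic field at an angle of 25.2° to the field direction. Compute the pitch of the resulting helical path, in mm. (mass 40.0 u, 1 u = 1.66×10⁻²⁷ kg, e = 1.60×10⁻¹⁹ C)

pitch ≈ 309 mm

The velocity component along B is v∥ = v cos25.2° = 8.22×10^4 m/s.
The cyclotron period T = 2πm/(qB) = 3.75×10^-6 s is set by m, q, B alone.
Pitch = v∥·T = (8.22×10^4)(3.75×10^-6) = 0.309 m.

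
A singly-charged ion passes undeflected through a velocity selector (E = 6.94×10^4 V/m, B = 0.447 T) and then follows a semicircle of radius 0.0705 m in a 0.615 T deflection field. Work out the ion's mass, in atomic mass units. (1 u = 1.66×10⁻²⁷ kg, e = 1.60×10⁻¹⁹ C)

v = E/B₁ = 1.55×10^5 m/s.
From r = mv/(qB₂), m = qB₂r/v = (1×1.60×10^-19)(0.615)(0.0705) / (1.55×10^5) = 4.47×10^-26 kg.
In atomic mass units: m = 4.47×10^-26 / 1.66×10^-27 = 26.9 u.

m ≈ 26.9 u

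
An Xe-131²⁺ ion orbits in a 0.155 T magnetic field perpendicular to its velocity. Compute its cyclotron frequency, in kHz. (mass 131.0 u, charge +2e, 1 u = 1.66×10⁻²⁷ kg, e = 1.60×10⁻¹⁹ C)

f ≈ 36.3 kHz

f = qB/(2πm) = (2×1.60×10^-19)(0.155) / [2π(2.17×10^-25)] = 3.63×10^4 Hz.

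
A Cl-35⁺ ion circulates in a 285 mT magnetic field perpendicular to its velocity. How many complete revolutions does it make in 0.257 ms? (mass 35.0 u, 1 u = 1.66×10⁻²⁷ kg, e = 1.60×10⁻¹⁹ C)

N = 32

T = 2πm/(qB) = 2π(5.81×10^-26) / [(1×1.60×10^-19)(0.285)] = 8.0055×10^-6 s.
N = t/T = 2.57×10^-4 / 8.0055×10^-6 ≈ 32.10, so 32 complete revolutions.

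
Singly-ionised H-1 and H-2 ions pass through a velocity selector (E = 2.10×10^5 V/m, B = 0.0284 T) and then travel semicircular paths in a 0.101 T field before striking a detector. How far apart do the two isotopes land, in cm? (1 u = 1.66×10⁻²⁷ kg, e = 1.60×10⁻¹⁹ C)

Both emerge at v = E/B₁ = 7.39×10^6 m/s.
r = mv/(qB₂), so r₁ = 0.7596 m and r₂ = 1.519 m, giving Δr = 0.760 m.
After a semicircle each ion lands a diameter 2r from the entry slit, so the separation is 2Δr = 1.52 m.

Δd ≈ 152 cm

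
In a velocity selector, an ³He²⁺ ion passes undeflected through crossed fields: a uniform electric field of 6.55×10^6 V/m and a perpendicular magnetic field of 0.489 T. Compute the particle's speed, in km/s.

For zero net force, qE = qvB, so v = E/B.
v = (6.55×10^6) / (0.489) = 1.34×10^7 m/s.

v ≈ 13400 km/s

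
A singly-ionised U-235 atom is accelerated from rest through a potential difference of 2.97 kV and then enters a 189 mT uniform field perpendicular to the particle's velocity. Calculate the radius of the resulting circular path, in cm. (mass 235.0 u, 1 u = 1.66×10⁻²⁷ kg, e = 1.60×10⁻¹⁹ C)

The kinetic energy gained is K = qV = (1×1.60×10^-19)(2970) = 4.75×10^-16 J.
v = √(2K/m) = 4.94×10^4 m/s.
r = mv/(qB) = (3.90×10^-25)(4.94×10^4) / [(1×1.60×10^-19)(0.189)] = 0.637 m.

r ≈ 63.7 cm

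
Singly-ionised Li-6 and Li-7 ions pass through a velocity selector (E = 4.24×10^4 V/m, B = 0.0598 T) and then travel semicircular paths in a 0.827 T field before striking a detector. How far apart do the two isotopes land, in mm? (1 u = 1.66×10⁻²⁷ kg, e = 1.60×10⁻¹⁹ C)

Δd ≈ 17.8 mm

Both emerge at v = E/B₁ = 7.09×10^5 m/s.
r = mv/(qB₂), so r₁ = 0.05337 m and r₂ = 0.06227 m, giving Δr = 8.90×10^-3 m.
After a semicircle each ion lands a diameter 2r from the entry slit, so the separation is 2Δr = 0.0178 m.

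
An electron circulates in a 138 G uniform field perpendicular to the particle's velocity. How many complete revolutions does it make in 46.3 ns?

T = 2πm/(qB) = 2π(9.11×10^-31) / [(1×1.60×10^-19)(0.0138)] = 2.5924×10^-9 s.
N = t/T = 4.63×10^-8 / 2.5924×10^-9 ≈ 17.86, so 17 complete revolutions.

N = 17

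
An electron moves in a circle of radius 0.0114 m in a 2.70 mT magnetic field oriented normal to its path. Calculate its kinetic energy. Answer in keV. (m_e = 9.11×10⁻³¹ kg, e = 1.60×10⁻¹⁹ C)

v = qBr/m = (1×1.60×10^-19)(2.70×10^-3)(0.0114) / (9.11×10^-31) = 5.41×10^6 m/s.
K = ½mv² = 0.5·(9.11×10^-31)·(5.41×10^6)² = 1.33×10^-17 J = 0.0832 keV.

K ≈ 0.0832 keV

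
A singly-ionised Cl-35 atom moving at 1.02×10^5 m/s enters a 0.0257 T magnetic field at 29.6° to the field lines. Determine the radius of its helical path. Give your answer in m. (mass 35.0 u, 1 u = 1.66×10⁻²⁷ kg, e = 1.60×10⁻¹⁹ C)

Only the perpendicular component v⊥ = v sin29.6° = 5.04×10^4 m/s is bent by the field.
r = m v⊥ /(qB) = (5.81×10^-26)(5.04×10^4) / [(1×1.60×10^-19)(0.0257)] = 0.712 m.

r ≈ 0.712 m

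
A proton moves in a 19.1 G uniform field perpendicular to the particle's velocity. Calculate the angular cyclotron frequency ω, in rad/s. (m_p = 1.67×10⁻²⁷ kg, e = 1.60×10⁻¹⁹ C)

ω ≈ 1.83×10^5 rad/s

ω = qB/m = (1×1.60×10^-19)(1.91×10^-3) / (1.67×10^-27) = 1.83×10^5 rad/s.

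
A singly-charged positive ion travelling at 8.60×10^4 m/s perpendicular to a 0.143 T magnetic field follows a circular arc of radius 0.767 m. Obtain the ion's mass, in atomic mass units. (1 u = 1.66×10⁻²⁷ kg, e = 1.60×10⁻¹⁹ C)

qvB = mv²/r ⇒ m = qBr/v.
m = (1×1.60×10^-19)(0.143)(0.767) / (8.60×10^4) = 2.04×10^-25 kg = 123 u.

m ≈ 123 u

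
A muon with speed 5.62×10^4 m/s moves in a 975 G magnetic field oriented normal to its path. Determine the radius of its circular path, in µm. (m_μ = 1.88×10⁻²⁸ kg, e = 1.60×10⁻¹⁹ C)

The magnetic force provides the centripetal force: qvB = mv²/r, so r = mv/(qB).
r = (1.88×10^-28 kg)(5.62×10^4 m/s) / [(1×1.60×10^-19 C)(0.0975 T)] = 6.77×10^-4 m.

r ≈ 677 µm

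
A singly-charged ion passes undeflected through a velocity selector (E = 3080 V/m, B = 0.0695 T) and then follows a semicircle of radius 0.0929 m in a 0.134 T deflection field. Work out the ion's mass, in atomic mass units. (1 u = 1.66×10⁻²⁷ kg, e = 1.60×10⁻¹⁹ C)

m ≈ 27.1 u

v = E/B₁ = 4.43×10^4 m/s.
From r = mv/(qB₂), m = qB₂r/v = (1×1.60×10^-19)(0.134)(0.0929) / (4.43×10^4) = 4.49×10^-26 kg.
In atomic mass units: m = 4.49×10^-26 / 1.66×10^-27 = 27.1 u.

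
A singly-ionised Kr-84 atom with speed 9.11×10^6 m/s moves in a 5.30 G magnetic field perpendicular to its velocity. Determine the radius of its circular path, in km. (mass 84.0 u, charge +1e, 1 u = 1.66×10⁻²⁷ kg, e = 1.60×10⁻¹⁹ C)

r ≈ 15.0 km

The magnetic force provides the centripetal force: qvB = mv²/r, so r = mv/(qB).
r = (1.39×10^-25 kg)(9.11×10^6 m/s) / [(1×1.60×10^-19 C)(5.30×10^-4 T)] = 1.50×10^4 m.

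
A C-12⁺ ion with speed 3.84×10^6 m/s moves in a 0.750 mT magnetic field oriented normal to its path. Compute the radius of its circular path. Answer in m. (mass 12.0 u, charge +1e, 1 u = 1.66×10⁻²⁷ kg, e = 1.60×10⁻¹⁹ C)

The magnetic force provides the centripetal force: qvB = mv²/r, so r = mv/(qB).
r = (1.99×10^-26 kg)(3.84×10^6 m/s) / [(1×1.60×10^-19 C)(7.50×10^-4 T)] = 637 m.

r ≈ 637 m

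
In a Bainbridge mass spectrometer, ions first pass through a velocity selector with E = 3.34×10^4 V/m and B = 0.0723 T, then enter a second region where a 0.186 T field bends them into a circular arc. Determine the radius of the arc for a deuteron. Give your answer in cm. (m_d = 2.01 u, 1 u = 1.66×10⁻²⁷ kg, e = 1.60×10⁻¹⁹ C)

The selector passes v = E/B = 3.34×10^4/0.0723 = 4.62×10^5 m/s.
In the deflection region, r = mv/(qB₂) = (3.34×10^-27)(4.62×10^5) / [(1×1.60×10^-19)(0.186)] = 0.0518 m.

r ≈ 5.18 cm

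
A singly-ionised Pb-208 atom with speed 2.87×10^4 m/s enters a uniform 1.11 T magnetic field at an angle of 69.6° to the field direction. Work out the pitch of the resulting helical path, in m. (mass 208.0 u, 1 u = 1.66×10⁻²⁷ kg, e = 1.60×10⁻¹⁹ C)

pitch ≈ 0.122 m

The velocity component along B is v∥ = v cos69.6° = 1.00×10^4 m/s.
The cyclotron period T = 2πm/(qB) = 1.22×10^-5 s is set by m, q, B alone.
Pitch = v∥·T = (1.00×10^4)(1.22×10^-5) = 0.122 m.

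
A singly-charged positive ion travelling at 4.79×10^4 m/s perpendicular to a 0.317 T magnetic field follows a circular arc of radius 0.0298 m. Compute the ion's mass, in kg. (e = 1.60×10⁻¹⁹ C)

qvB = mv²/r ⇒ m = qBr/v.
m = (1×1.60×10^-19)(0.317)(0.0298) / (4.79×10^4) = 3.16×10^-26 kg.

m ≈ 3.16×10^-26 kg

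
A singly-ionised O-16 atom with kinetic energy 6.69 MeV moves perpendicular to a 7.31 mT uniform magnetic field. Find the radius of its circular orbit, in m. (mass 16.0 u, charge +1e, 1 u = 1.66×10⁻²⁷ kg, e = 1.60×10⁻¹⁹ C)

r ≈ 204 m

Convert the energy: K = 6.69 MeV = 1.07×10^-12 J.
v = √(2K/m) = √(2·1.07×10^-12/2.66×10^-26) = 8.98×10^6 m/s.
r = mv/(qB) = (2.66×10^-26)(8.98×10^6) / [(1×1.60×10^-19)(7.31×10^-3)] = 204 m.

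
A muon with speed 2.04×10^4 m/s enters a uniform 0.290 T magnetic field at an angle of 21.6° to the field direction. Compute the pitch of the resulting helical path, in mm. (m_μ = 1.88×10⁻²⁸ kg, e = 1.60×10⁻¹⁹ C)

The velocity component along B is v∥ = v cos21.6° = 1.90×10^4 m/s.
The cyclotron period T = 2πm/(qB) = 2.55×10^-8 s is set by m, q, B alone.
Pitch = v∥·T = (1.90×10^4)(2.55×10^-8) = 4.83×10^-4 m.

pitch ≈ 0.483 mm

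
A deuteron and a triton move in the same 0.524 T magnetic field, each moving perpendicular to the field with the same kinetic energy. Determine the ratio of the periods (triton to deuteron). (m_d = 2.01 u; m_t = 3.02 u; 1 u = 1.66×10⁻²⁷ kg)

T = 2πm/(qB) is independent of speed, so T₂/T₁ = (m₂/q₂)/(m₁/q₁).
T_{triton}/T_{deuteron} = (5.01×10^-27/1e) / (3.34×10^-27/1e) = 1.50.

ratio ≈ 1.50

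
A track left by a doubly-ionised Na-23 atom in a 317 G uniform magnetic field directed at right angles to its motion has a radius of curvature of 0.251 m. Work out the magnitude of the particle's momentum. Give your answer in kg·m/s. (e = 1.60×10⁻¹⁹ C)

p ≈ 2.55×10^-21 kg·m/s

Since qvB = mv²/r, the momentum p = mv = qBr.
p = (2×1.60×10^-19)(0.0317)(0.251) = 2.55×10^-21 kg·m/s.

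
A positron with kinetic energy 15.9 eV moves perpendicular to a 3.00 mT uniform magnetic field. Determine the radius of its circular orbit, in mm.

Convert the energy: K = 15.9 eV = 2.54×10^-18 J.
v = √(2K/m) = √(2·2.54×10^-18/9.11×10^-31) = 2.36×10^6 m/s.
r = mv/(qB) = (9.11×10^-31)(2.36×10^6) / [(1×1.60×10^-19)(3.00×10^-3)] = 4.49×10^-3 m.

r ≈ 4.49 mm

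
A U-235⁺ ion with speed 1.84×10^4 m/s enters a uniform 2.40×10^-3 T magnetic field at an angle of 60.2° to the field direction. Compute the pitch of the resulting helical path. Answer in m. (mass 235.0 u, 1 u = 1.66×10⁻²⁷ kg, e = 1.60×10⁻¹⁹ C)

pitch ≈ 58.4 m

The velocity component along B is v∥ = v cos60.2° = 9140 m/s.
The cyclotron period T = 2πm/(qB) = 6.38×10^-3 s is set by m, q, B alone.
Pitch = v∥·T = (9140)(6.38×10^-3) = 58.4 m.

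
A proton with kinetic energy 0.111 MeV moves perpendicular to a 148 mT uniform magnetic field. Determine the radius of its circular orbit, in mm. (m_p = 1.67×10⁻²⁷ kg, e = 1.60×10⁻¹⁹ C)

Convert the energy: K = 0.111 MeV = 1.78×10^-14 J.
v = √(2K/m) = √(2·1.78×10^-14/1.67×10^-27) = 4.61×10^6 m/s.
r = mv/(qB) = (1.67×10^-27)(4.61×10^6) / [(1×1.60×10^-19)(0.148)] = 0.325 m.

r ≈ 325 mm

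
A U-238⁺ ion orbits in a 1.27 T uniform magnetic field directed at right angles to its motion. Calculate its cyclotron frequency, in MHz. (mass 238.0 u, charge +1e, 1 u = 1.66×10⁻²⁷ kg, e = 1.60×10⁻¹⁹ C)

f ≈ 0.0819 MHz

f = qB/(2πm) = (1×1.60×10^-19)(1.27) / [2π(3.95×10^-25)] = 8.19×10^4 Hz.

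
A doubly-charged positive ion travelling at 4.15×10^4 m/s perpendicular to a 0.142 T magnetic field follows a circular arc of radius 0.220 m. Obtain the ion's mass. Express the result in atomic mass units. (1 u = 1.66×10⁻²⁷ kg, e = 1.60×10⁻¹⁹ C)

m ≈ 145 u

qvB = mv²/r ⇒ m = qBr/v.
m = (2×1.60×10^-19)(0.142)(0.220) / (4.15×10^4) = 2.41×10^-25 kg = 145 u.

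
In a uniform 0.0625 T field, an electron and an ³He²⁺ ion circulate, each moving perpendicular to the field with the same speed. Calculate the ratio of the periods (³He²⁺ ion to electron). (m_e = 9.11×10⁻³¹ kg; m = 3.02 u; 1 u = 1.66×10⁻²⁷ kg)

T = 2πm/(qB) is independent of speed, so T₂/T₁ = (m₂/q₂)/(m₁/q₁).
T_{³He²⁺ ion}/T_{electron} = (5.01×10^-27/2e) / (9.11×10^-31/1e) = 2750.

ratio ≈ 2750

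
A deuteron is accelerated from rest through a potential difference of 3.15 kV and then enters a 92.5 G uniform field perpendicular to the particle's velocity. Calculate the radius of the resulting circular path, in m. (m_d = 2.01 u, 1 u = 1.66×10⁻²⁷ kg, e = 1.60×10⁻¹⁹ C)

The kinetic energy gained is K = qV = (1×1.60×10^-19)(3150) = 5.04×10^-16 J.
v = √(2K/m) = 5.50×10^5 m/s.
r = mv/(qB) = (3.34×10^-27)(5.50×10^5) / [(1×1.60×10^-19)(9.25×10^-3)] = 1.24 m.

r ≈ 1.24 m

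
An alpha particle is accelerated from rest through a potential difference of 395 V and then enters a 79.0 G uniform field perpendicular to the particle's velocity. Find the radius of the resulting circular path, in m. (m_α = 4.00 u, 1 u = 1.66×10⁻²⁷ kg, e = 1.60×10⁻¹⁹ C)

The kinetic energy gained is K = qV = (2×1.60×10^-19)(395) = 1.26×10^-16 J.
v = √(2K/m) = 1.95×10^5 m/s.
r = mv/(qB) = (6.64×10^-27)(1.95×10^5) / [(2×1.60×10^-19)(7.90×10^-3)] = 0.513 m.

r ≈ 0.513 m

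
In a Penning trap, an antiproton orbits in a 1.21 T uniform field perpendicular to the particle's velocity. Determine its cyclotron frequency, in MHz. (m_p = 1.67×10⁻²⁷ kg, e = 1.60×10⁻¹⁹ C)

f ≈ 18.5 MHz

f = qB/(2πm) = (1×1.60×10^-19)(1.21) / [2π(1.67×10^-27)] = 1.85×10^7 Hz.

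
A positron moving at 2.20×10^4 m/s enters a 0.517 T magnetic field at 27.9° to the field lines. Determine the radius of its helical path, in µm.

r ≈ 0.113 µm

Only the perpendicular component v⊥ = v sin27.9° = 1.03×10^4 m/s is bent by the field.
r = m v⊥ /(qB) = (9.11×10^-31)(1.03×10^4) / [(1×1.60×10^-19)(0.517)] = 1.13×10^-7 m.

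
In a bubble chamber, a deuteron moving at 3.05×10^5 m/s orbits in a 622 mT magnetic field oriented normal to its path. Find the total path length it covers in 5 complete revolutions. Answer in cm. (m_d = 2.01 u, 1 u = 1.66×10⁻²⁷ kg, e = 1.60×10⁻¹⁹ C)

L ≈ 32.1 cm

r = mv/(qB) = 0.0102 m, so one revolution covers 2πr = 0.0643 m.
In 5 revolutions: L = 5·2πr = 0.321 m.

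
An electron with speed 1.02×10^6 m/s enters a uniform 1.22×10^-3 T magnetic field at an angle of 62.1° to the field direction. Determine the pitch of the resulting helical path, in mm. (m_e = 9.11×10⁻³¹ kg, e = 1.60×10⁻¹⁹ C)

pitch ≈ 14.0 mm

The velocity component along B is v∥ = v cos62.1° = 4.77×10^5 m/s.
The cyclotron period T = 2πm/(qB) = 2.93×10^-8 s is set by m, q, B alone.
Pitch = v∥·T = (4.77×10^5)(2.93×10^-8) = 0.0140 m.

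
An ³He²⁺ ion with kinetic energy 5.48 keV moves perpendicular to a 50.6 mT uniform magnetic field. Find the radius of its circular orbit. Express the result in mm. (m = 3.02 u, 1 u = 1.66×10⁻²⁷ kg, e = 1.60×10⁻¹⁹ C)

Convert the energy: K = 5.48 keV = 8.77×10^-16 J.
v = √(2K/m) = √(2·8.77×10^-16/5.01×10^-27) = 5.91×10^5 m/s.
r = mv/(qB) = (5.01×10^-27)(5.91×10^5) / [(2×1.60×10^-19)(0.0506)] = 0.183 m.

r ≈ 183 mm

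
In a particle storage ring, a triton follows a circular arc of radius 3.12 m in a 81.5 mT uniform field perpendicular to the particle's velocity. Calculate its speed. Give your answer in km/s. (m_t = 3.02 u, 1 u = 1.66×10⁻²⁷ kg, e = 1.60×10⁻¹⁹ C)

v ≈ 8120 km/s

From qvB = mv²/r, v = qBr/m.
v = (1×1.60×10^-19)(0.0815)(3.12) / (5.01×10^-27) = 8.12×10^6 m/s.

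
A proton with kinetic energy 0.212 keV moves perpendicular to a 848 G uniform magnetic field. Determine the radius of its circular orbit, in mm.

r ≈ 24.8 mm

Convert the energy: K = 0.212 keV = 3.39×10^-17 J.
v = √(2K/m) = √(2·3.39×10^-17/1.67×10^-27) = 2.02×10^5 m/s.
r = mv/(qB) = (1.67×10^-27)(2.02×10^5) / [(1×1.60×10^-19)(0.0848)] = 0.0248 m.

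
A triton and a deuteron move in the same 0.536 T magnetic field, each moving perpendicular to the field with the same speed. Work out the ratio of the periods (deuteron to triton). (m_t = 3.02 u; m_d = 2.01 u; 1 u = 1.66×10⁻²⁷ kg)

T = 2πm/(qB) is independent of speed, so T₂/T₁ = (m₂/q₂)/(m₁/q₁).
T_{deuteron}/T_{triton} = (3.34×10^-27/1e) / (5.01×10^-27/1e) = 0.666.

ratio ≈ 0.666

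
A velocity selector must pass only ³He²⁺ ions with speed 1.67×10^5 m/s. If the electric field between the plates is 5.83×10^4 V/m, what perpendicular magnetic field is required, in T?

qE = qvB ⇒ B = E/v = (5.83×10^4) / (1.67×10^5) = 0.349 T.

B ≈ 0.349 T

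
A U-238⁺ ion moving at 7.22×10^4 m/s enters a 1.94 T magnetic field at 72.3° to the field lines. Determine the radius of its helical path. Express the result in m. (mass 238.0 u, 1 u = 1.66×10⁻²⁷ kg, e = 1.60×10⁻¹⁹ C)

Only the perpendicular component v⊥ = v sin72.3° = 6.88×10^4 m/s is bent by the field.
r = m v⊥ /(qB) = (3.95×10^-25)(6.88×10^4) / [(1×1.60×10^-19)(1.94)] = 0.0875 m.

r ≈ 0.0875 m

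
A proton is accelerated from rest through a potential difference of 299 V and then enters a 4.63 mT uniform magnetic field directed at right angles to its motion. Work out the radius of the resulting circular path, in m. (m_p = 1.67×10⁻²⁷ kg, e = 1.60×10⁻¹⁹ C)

r ≈ 0.540 m

The kinetic energy gained is K = qV = (1×1.60×10^-19)(299) = 4.78×10^-17 J.
v = √(2K/m) = 2.39×10^5 m/s.
r = mv/(qB) = (1.67×10^-27)(2.39×10^5) / [(1×1.60×10^-19)(4.63×10^-3)] = 0.540 m.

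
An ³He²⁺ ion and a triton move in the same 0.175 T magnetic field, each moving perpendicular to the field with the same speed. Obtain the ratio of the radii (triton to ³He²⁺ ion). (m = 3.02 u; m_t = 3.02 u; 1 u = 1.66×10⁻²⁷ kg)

r = mv/(qB) ⇒ at equal v, r ∝ m/q.
r_{triton}/r_{³He²⁺ ion} = 2.00.

ratio ≈ 2.00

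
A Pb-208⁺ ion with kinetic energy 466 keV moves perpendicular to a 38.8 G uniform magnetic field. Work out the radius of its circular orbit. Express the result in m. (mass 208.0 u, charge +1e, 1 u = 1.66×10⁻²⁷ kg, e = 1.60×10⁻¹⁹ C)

Convert the energy: K = 466 keV = 7.46×10^-14 J.
v = √(2K/m) = √(2·7.46×10^-14/3.45×10^-25) = 6.57×10^5 m/s.
r = mv/(qB) = (3.45×10^-25)(6.57×10^5) / [(1×1.60×10^-19)(3.88×10^-3)] = 366 m.

r ≈ 366 m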